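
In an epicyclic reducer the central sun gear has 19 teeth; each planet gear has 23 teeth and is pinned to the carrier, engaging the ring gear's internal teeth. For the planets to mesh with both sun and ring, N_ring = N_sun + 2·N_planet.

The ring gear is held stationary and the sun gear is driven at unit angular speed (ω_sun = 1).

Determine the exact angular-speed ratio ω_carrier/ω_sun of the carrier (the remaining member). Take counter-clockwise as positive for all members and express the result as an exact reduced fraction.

N_ring = 19 + 2·23 = 65
19(ω_s−ω_c) = −65(ω_r−ω_c),  ω_r=0, ω_s=1
19(1−ω_c) = −65(0−ω_c)  ⇒  84ω_c = 19  ⇒  ω_c = 19/84
ω_c/ω_s = 19/84

19/84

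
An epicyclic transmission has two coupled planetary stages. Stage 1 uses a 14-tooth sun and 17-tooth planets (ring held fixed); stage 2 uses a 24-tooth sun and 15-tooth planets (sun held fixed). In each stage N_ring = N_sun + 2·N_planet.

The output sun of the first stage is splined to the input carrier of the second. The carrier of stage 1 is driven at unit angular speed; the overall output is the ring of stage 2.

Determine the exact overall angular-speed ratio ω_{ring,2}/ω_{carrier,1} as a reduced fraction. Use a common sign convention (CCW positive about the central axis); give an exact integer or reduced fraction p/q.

Stage 1: N_ring = 14 + 2·17 = 48
Stage 1: 14(ω_s−ω_c) = −48(ω_r−ω_c),  ω_r=0, ω_c=1
Stage 1: ω_s = 1 − (48/14)(0−1) = 31/7
  ⇒ ω_s¹/ω_c¹ = 31/7
Stage 2: N_ring = 24 + 2·15 = 54
Stage 2: 24(ω_s−ω_c) = −54(ω_r−ω_c),  ω_s=0, ω_c=1
Stage 2: ω_r = 1 − (24/54)(0−1) = 13/9
  ⇒ ω_r²/ω_c² = 13/9
Coupling ω_c² = ω_s¹ ⇒ overall = 31/7 × 13/9 = 403/63

403/63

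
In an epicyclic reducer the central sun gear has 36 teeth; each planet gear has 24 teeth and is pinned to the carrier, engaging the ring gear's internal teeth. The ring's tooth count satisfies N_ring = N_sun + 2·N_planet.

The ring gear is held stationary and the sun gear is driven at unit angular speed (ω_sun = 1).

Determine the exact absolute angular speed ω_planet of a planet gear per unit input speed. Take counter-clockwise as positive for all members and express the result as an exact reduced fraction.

-3/4

N_ring = 36 + 2·24 = 84
36(ω_s−ω_c) = −84(ω_r−ω_c),  ω_r=0, ω_s=1
36(1−ω_c) = −84(0−ω_c)  ⇒  120ω_c = 36  ⇒  ω_c = 3/10
sun–planet: 36·(1−3/10) = −24·(ω_p−ω_c)  ⇒  ω_p−ω_c = −(36/24)·(7/10) = -21/20
ω_p = 3/10 − 21/20 = -3/4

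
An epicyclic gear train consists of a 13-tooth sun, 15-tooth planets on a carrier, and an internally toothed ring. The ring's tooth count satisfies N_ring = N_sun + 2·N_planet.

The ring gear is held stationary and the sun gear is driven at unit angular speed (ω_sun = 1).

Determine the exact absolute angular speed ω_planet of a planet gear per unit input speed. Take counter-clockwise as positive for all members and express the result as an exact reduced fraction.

N_ring = 13 + 2·15 = 43
13(ω_s−ω_c) = −43(ω_r−ω_c),  ω_r=0, ω_s=1
13(1−ω_c) = −43(0−ω_c)  ⇒  56ω_c = 13  ⇒  ω_c = 13/56
sun–planet: 13·(1−13/56) = −15·(ω_p−ω_c)  ⇒  ω_p−ω_c = −(13/15)·(43/56) = -559/840
ω_p = 13/56 − 559/840 = -13/30

-13/30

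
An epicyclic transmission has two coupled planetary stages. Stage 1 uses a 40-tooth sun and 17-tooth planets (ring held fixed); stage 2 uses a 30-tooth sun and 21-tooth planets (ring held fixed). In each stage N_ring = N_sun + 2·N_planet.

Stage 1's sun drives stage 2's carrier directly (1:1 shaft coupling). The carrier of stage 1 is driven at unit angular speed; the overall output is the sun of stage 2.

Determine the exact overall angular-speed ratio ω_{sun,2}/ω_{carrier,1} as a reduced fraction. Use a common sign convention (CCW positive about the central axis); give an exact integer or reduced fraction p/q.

969/100

Stage 1: N_ring = 40 + 2·17 = 74
Stage 1: 40(ω_s−ω_c) = −74(ω_r−ω_c),  ω_r=0, ω_c=1
Stage 1: ω_s = 1 − (74/40)(0−1) = 57/20
  ⇒ ω_s¹/ω_c¹ = 57/20
Stage 2: N_ring = 30 + 2·21 = 72
Stage 2: 30(ω_s−ω_c) = −72(ω_r−ω_c),  ω_r=0, ω_c=1
Stage 2: ω_s = 1 − (72/30)(0−1) = 17/5
  ⇒ ω_s²/ω_c² = 17/5
Coupling ω_c² = ω_s¹ ⇒ overall = 57/20 × 17/5 = 969/100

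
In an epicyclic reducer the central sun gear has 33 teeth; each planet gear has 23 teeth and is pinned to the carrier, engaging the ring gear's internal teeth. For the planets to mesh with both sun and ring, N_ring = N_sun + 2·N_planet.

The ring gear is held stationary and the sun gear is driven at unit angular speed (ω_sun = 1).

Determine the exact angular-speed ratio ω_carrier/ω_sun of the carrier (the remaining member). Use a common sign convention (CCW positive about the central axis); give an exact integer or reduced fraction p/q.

N_ring = 33 + 2·23 = 79
33(ω_s−ω_c) = −79(ω_r−ω_c),  ω_r=0, ω_s=1
33(1−ω_c) = −79(0−ω_c)  ⇒  112ω_c = 33  ⇒  ω_c = 33/112
ω_c/ω_s = 33/112

33/112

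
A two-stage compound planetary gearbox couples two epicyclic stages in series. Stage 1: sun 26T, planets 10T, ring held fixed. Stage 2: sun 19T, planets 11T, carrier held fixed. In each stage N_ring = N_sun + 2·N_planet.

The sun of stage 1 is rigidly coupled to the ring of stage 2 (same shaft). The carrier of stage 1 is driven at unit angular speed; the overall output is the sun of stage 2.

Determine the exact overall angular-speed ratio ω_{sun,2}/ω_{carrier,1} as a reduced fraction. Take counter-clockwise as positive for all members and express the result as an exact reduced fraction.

Stage 1: N_ring = 26 + 2·10 = 46
Stage 1: 26(ω_s−ω_c) = −46(ω_r−ω_c),  ω_r=0, ω_c=1
Stage 1: ω_s = 1 − (46/26)(0−1) = 36/13
  ⇒ ω_s¹/ω_c¹ = 36/13
Stage 2: N_ring = 19 + 2·11 = 41
Stage 2: 19(ω_s−ω_c) = −41(ω_r−ω_c),  ω_c=0, ω_r=1
Stage 2: ω_s = 0 − (41/19)(1−0) = -41/19
  ⇒ ω_s²/ω_r² = -41/19
Coupling ω_r² = ω_s¹ ⇒ overall = 36/13 × -41/19 = -1476/247

-1476/247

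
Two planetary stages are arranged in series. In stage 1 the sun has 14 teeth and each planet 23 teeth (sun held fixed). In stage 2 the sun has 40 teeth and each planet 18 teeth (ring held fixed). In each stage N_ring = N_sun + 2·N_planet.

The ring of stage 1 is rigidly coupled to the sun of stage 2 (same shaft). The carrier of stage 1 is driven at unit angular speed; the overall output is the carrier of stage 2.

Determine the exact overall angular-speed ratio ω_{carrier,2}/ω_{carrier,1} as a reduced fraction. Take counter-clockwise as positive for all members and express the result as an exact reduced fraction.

37/87

Stage 1: N_ring = 14 + 2·23 = 60
Stage 1: 14(ω_s−ω_c) = −60(ω_r−ω_c),  ω_s=0, ω_c=1
Stage 1: ω_r = 1 − (14/60)(0−1) = 37/30
  ⇒ ω_r¹/ω_c¹ = 37/30
Stage 2: N_ring = 40 + 2·18 = 76
Stage 2: 40(ω_s−ω_c) = −76(ω_r−ω_c),  ω_r=0, ω_s=1
Stage 2: 40(1−ω_c) = −76(0−ω_c)  ⇒  116ω_c = 40  ⇒  ω_c = 10/29
  ⇒ ω_c²/ω_s² = 10/29
Coupling ω_s² = ω_r¹ ⇒ overall = 37/30 × 10/29 = 37/87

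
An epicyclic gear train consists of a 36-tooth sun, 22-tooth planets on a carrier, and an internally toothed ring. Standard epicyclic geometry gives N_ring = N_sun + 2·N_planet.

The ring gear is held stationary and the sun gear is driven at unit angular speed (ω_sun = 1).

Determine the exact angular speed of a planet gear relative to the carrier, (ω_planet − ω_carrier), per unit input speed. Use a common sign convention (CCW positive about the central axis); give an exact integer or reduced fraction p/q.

N_ring = 36 + 2·22 = 80
36(ω_s−ω_c) = −80(ω_r−ω_c),  ω_r=0, ω_s=1
36(1−ω_c) = −80(0−ω_c)  ⇒  116ω_c = 36  ⇒  ω_c = 9/29
sun–planet: 36·(1−9/29) = −22·(ω_p−ω_c)  ⇒  ω_p−ω_c = −(36/22)·(20/29) = -360/319

-360/319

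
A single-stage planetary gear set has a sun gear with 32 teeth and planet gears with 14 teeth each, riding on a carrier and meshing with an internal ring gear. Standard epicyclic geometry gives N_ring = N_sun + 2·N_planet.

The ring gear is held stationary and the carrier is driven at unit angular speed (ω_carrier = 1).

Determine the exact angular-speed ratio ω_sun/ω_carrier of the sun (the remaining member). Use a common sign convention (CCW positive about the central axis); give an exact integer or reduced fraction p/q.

N_ring = 32 + 2·14 = 60
32(ω_s−ω_c) = −60(ω_r−ω_c),  ω_r=0, ω_c=1
ω_s = 1 − (60/32)(0−1) = 23/8
ω_s/ω_c = 23/8

23/8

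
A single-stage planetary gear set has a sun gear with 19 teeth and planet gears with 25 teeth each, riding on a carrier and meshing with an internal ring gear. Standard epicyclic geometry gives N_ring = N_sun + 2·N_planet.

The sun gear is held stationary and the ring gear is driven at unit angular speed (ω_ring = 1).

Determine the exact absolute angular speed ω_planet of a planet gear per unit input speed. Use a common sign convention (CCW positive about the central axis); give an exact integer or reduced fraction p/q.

N_ring = 19 + 2·25 = 69
19(ω_s−ω_c) = −69(ω_r−ω_c),  ω_s=0, ω_r=1
19(0−ω_c) = −69(1−ω_c)  ⇒  88ω_c = 69  ⇒  ω_c = 69/88
sun–planet: 19·(0−69/88) = −25·(ω_p−ω_c)  ⇒  ω_p−ω_c = −(19/25)·(-69/88) = 1311/2200
ω_p = 69/88 + 1311/2200 = 69/50

69/50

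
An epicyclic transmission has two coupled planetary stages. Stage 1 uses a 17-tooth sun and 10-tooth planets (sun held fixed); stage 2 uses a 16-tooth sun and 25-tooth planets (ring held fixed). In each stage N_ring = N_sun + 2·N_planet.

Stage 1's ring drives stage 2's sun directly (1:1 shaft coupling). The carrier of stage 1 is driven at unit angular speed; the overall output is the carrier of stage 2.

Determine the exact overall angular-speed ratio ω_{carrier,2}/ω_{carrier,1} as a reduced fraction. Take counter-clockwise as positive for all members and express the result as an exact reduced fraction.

Stage 1: N_ring = 17 + 2·10 = 37
Stage 1: 17(ω_s−ω_c) = −37(ω_r−ω_c),  ω_s=0, ω_c=1
Stage 1: ω_r = 1 − (17/37)(0−1) = 54/37
  ⇒ ω_r¹/ω_c¹ = 54/37
Stage 2: N_ring = 16 + 2·25 = 66
Stage 2: 16(ω_s−ω_c) = −66(ω_r−ω_c),  ω_r=0, ω_s=1
Stage 2: 16(1−ω_c) = −66(0−ω_c)  ⇒  82ω_c = 16  ⇒  ω_c = 8/41
  ⇒ ω_c²/ω_s² = 8/41
Coupling ω_s² = ω_r¹ ⇒ overall = 54/37 × 8/41 = 432/1517

432/1517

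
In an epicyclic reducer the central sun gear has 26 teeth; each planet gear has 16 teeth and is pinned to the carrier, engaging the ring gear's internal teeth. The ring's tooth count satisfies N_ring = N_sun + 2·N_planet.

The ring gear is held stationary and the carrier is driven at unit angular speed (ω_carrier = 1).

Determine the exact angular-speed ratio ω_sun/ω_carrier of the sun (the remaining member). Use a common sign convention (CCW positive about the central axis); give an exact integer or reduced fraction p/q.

N_ring = 26 + 2·16 = 58
26(ω_s−ω_c) = −58(ω_r−ω_c),  ω_r=0, ω_c=1
ω_s = 1 − (58/26)(0−1) = 42/13
ω_s/ω_c = 42/13

42/13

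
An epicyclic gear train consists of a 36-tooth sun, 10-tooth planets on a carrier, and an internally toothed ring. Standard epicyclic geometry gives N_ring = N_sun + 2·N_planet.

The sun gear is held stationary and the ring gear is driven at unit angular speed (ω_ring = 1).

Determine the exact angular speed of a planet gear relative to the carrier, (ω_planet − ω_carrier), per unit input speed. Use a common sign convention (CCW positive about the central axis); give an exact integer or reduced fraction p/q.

252/115

N_ring = 36 + 2·10 = 56
36(ω_s−ω_c) = −56(ω_r−ω_c),  ω_s=0, ω_r=1
36(0−ω_c) = −56(1−ω_c)  ⇒  92ω_c = 56  ⇒  ω_c = 14/23
sun–planet: 36·(0−14/23) = −10·(ω_p−ω_c)  ⇒  ω_p−ω_c = −(36/10)·(-14/23) = 252/115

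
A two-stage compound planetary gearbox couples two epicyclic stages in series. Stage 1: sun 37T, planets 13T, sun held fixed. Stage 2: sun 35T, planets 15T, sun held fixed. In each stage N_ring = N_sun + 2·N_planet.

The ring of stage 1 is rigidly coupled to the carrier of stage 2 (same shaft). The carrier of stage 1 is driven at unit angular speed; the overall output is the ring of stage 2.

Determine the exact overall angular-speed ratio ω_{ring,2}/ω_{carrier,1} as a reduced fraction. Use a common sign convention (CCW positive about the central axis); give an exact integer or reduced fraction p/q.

2000/819

Stage 1: N_ring = 37 + 2·13 = 63
Stage 1: 37(ω_s−ω_c) = −63(ω_r−ω_c),  ω_s=0, ω_c=1
Stage 1: ω_r = 1 − (37/63)(0−1) = 100/63
  ⇒ ω_r¹/ω_c¹ = 100/63
Stage 2: N_ring = 35 + 2·15 = 65
Stage 2: 35(ω_s−ω_c) = −65(ω_r−ω_c),  ω_s=0, ω_c=1
Stage 2: ω_r = 1 − (35/65)(0−1) = 20/13
  ⇒ ω_r²/ω_c² = 20/13
Coupling ω_c² = ω_r¹ ⇒ overall = 100/63 × 20/13 = 2000/819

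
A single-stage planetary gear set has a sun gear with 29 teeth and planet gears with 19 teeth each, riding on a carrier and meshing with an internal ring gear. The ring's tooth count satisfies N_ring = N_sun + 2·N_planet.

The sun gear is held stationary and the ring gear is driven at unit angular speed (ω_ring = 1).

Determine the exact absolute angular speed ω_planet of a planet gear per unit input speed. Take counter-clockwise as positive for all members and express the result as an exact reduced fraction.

N_ring = 29 + 2·19 = 67
29(ω_s−ω_c) = −67(ω_r−ω_c),  ω_s=0, ω_r=1
29(0−ω_c) = −67(1−ω_c)  ⇒  96ω_c = 67  ⇒  ω_c = 67/96
sun–planet: 29·(0−67/96) = −19·(ω_p−ω_c)  ⇒  ω_p−ω_c = −(29/19)·(-67/96) = 1943/1824
ω_p = 67/96 + 1943/1824 = 67/38

67/38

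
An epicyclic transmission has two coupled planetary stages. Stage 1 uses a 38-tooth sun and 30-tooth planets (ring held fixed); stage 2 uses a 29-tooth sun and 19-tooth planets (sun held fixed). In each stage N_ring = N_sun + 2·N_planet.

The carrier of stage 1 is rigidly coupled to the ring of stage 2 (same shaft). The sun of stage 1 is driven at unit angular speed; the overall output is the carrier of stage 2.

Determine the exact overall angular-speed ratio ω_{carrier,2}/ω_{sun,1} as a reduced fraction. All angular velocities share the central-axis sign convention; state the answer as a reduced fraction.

Stage 1: N_ring = 38 + 2·30 = 98
Stage 1: 38(ω_s−ω_c) = −98(ω_r−ω_c),  ω_r=0, ω_s=1
Stage 1: 38(1−ω_c) = −98(0−ω_c)  ⇒  136ω_c = 38  ⇒  ω_c = 19/68
  ⇒ ω_c¹/ω_s¹ = 19/68
Stage 2: N_ring = 29 + 2·19 = 67
Stage 2: 29(ω_s−ω_c) = −67(ω_r−ω_c),  ω_s=0, ω_r=1
Stage 2: 29(0−ω_c) = −67(1−ω_c)  ⇒  96ω_c = 67  ⇒  ω_c = 67/96
  ⇒ ω_c²/ω_r² = 67/96
Coupling ω_r² = ω_c¹ ⇒ overall = 19/68 × 67/96 = 1273/6528

1273/6528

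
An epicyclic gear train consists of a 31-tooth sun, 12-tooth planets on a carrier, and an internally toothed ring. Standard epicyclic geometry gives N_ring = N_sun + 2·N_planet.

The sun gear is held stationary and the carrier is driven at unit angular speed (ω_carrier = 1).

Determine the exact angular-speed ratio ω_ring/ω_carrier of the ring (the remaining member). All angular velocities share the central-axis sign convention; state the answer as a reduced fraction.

N_ring = 31 + 2·12 = 55
31(ω_s−ω_c) = −55(ω_r−ω_c),  ω_s=0, ω_c=1
ω_r = 1 − (31/55)(0−1) = 86/55
ω_r/ω_c = 86/55

86/55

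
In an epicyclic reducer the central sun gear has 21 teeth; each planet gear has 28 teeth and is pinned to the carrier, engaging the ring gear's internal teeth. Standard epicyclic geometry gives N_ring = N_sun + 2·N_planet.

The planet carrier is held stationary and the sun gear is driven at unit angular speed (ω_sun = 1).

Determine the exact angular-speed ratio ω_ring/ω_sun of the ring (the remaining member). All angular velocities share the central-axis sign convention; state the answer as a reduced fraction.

N_ring = 21 + 2·28 = 77
21(ω_s−ω_c) = −77(ω_r−ω_c),  ω_c=0, ω_s=1
ω_r = 0 − (21/77)(1−0) = -3/11
ω_r/ω_s = -3/11

-3/11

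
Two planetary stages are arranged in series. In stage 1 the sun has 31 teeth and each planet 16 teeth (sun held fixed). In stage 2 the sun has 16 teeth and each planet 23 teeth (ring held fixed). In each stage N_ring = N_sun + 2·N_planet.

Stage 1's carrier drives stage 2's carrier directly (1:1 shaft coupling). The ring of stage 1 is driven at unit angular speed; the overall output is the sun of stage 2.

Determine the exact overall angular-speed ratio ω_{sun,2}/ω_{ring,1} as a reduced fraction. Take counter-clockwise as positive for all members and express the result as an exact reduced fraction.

2457/752

Stage 1: N_ring = 31 + 2·16 = 63
Stage 1: 31(ω_s−ω_c) = −63(ω_r−ω_c),  ω_s=0, ω_r=1
Stage 1: 31(0−ω_c) = −63(1−ω_c)  ⇒  94ω_c = 63  ⇒  ω_c = 63/94
  ⇒ ω_c¹/ω_r¹ = 63/94
Stage 2: N_ring = 16 + 2·23 = 62
Stage 2: 16(ω_s−ω_c) = −62(ω_r−ω_c),  ω_r=0, ω_c=1
Stage 2: ω_s = 1 − (62/16)(0−1) = 39/8
  ⇒ ω_s²/ω_c² = 39/8
Coupling ω_c² = ω_c¹ ⇒ overall = 63/94 × 39/8 = 2457/752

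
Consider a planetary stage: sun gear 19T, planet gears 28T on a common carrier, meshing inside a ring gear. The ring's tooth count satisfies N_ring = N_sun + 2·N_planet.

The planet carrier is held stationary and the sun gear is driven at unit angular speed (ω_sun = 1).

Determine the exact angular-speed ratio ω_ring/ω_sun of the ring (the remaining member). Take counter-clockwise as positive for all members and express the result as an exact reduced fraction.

N_ring = 19 + 2·28 = 75
19(ω_s−ω_c) = −75(ω_r−ω_c),  ω_c=0, ω_s=1
ω_r = 0 − (19/75)(1−0) = -19/75
ω_r/ω_s = -19/75

-19/75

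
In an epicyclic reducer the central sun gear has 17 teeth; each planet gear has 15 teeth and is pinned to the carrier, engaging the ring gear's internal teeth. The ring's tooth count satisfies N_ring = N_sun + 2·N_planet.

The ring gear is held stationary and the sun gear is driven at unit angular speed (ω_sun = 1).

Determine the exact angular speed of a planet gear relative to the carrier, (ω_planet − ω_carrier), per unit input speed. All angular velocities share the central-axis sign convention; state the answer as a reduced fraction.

-799/960

N_ring = 17 + 2·15 = 47
17(ω_s−ω_c) = −47(ω_r−ω_c),  ω_r=0, ω_s=1
17(1−ω_c) = −47(0−ω_c)  ⇒  64ω_c = 17  ⇒  ω_c = 17/64
sun–planet: 17·(1−17/64) = −15·(ω_p−ω_c)  ⇒  ω_p−ω_c = −(17/15)·(47/64) = -799/960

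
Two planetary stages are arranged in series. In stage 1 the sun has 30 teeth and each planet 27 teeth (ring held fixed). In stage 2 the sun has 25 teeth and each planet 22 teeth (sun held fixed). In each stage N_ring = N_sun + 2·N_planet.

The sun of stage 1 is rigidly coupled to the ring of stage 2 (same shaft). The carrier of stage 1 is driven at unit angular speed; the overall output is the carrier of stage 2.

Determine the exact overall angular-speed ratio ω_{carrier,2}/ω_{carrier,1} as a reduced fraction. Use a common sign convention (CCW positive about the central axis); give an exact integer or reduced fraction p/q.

1311/470

Stage 1: N_ring = 30 + 2·27 = 84
Stage 1: 30(ω_s−ω_c) = −84(ω_r−ω_c),  ω_r=0, ω_c=1
Stage 1: ω_s = 1 − (84/30)(0−1) = 19/5
  ⇒ ω_s¹/ω_c¹ = 19/5
Stage 2: N_ring = 25 + 2·22 = 69
Stage 2: 25(ω_s−ω_c) = −69(ω_r−ω_c),  ω_s=0, ω_r=1
Stage 2: 25(0−ω_c) = −69(1−ω_c)  ⇒  94ω_c = 69  ⇒  ω_c = 69/94
  ⇒ ω_c²/ω_r² = 69/94
Coupling ω_r² = ω_s¹ ⇒ overall = 19/5 × 69/94 = 1311/470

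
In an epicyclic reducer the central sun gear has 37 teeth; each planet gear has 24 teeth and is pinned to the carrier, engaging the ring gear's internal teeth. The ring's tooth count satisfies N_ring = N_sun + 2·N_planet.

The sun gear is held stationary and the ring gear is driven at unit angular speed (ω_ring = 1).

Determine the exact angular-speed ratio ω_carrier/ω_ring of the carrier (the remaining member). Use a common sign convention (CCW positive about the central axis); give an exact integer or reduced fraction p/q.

85/122

N_ring = 37 + 2·24 = 85
37(ω_s−ω_c) = −85(ω_r−ω_c),  ω_s=0, ω_r=1
37(0−ω_c) = −85(1−ω_c)  ⇒  122ω_c = 85  ⇒  ω_c = 85/122
ω_c/ω_r = 85/122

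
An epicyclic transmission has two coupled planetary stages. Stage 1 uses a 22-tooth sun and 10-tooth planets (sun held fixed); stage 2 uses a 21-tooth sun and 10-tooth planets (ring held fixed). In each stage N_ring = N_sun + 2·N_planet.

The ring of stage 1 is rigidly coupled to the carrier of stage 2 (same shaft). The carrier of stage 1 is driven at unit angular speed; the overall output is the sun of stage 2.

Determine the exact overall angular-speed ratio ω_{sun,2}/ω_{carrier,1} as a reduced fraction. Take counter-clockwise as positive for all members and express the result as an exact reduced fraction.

1984/441

Stage 1: N_ring = 22 + 2·10 = 42
Stage 1: 22(ω_s−ω_c) = −42(ω_r−ω_c),  ω_s=0, ω_c=1
Stage 1: ω_r = 1 − (22/42)(0−1) = 32/21
  ⇒ ω_r¹/ω_c¹ = 32/21
Stage 2: N_ring = 21 + 2·10 = 41
Stage 2: 21(ω_s−ω_c) = −41(ω_r−ω_c),  ω_r=0, ω_c=1
Stage 2: ω_s = 1 − (41/21)(0−1) = 62/21
  ⇒ ω_s²/ω_c² = 62/21
Coupling ω_c² = ω_r¹ ⇒ overall = 32/21 × 62/21 = 1984/441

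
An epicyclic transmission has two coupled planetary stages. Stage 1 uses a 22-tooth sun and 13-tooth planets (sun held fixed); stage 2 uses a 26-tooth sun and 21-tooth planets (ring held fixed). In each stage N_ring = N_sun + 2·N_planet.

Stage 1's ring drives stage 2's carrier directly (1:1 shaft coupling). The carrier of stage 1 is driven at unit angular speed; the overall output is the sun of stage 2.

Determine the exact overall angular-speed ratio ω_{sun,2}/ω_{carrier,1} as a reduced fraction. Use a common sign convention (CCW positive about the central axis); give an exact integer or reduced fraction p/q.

Stage 1: N_ring = 22 + 2·13 = 48
Stage 1: 22(ω_s−ω_c) = −48(ω_r−ω_c),  ω_s=0, ω_c=1
Stage 1: ω_r = 1 − (22/48)(0−1) = 35/24
  ⇒ ω_r¹/ω_c¹ = 35/24
Stage 2: N_ring = 26 + 2·21 = 68
Stage 2: 26(ω_s−ω_c) = −68(ω_r−ω_c),  ω_r=0, ω_c=1
Stage 2: ω_s = 1 − (68/26)(0−1) = 47/13
  ⇒ ω_s²/ω_c² = 47/13
Coupling ω_c² = ω_r¹ ⇒ overall = 35/24 × 47/13 = 1645/312

1645/312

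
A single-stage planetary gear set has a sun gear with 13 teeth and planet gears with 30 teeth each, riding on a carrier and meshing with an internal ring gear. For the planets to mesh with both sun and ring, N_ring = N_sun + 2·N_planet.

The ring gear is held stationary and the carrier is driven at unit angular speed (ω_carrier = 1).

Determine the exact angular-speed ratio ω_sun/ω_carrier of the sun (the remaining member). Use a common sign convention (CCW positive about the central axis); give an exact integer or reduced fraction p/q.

N_ring = 13 + 2·30 = 73
13(ω_s−ω_c) = −73(ω_r−ω_c),  ω_r=0, ω_c=1
ω_s = 1 − (73/13)(0−1) = 86/13
ω_s/ω_c = 86/13

86/13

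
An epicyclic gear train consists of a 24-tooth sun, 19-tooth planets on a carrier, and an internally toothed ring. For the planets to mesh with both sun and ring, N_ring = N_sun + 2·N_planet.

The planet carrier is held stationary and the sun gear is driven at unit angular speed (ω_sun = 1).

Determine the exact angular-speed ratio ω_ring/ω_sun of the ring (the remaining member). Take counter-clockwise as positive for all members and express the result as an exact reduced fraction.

N_ring = 24 + 2·19 = 62
24(ω_s−ω_c) = −62(ω_r−ω_c),  ω_c=0, ω_s=1
ω_r = 0 − (24/62)(1−0) = -12/31
ω_r/ω_s = -12/31

-12/31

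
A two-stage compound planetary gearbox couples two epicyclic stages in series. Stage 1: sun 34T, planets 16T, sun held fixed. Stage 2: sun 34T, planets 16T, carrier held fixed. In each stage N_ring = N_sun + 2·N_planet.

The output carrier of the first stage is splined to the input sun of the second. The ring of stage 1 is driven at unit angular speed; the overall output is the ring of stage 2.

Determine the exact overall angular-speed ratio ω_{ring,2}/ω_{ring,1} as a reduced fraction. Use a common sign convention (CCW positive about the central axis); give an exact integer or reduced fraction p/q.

-17/50

Stage 1: N_ring = 34 + 2·16 = 66
Stage 1: 34(ω_s−ω_c) = −66(ω_r−ω_c),  ω_s=0, ω_r=1
Stage 1: 34(0−ω_c) = −66(1−ω_c)  ⇒  100ω_c = 66  ⇒  ω_c = 33/50
  ⇒ ω_c¹/ω_r¹ = 33/50
Stage 2: N_ring = 34 + 2·16 = 66
Stage 2: 34(ω_s−ω_c) = −66(ω_r−ω_c),  ω_c=0, ω_s=1
Stage 2: ω_r = 0 − (34/66)(1−0) = -17/33
  ⇒ ω_r²/ω_s² = -17/33
Coupling ω_s² = ω_c¹ ⇒ overall = 33/50 × -17/33 = -17/50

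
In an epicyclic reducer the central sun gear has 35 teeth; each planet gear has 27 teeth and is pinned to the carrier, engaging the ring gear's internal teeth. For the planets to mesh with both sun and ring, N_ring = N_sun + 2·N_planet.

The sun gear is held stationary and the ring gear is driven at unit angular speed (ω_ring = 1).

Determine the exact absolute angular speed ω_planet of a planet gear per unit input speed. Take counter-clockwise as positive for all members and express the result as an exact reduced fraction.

N_ring = 35 + 2·27 = 89
35(ω_s−ω_c) = −89(ω_r−ω_c),  ω_s=0, ω_r=1
35(0−ω_c) = −89(1−ω_c)  ⇒  124ω_c = 89  ⇒  ω_c = 89/124
sun–planet: 35·(0−89/124) = −27·(ω_p−ω_c)  ⇒  ω_p−ω_c = −(35/27)·(-89/124) = 3115/3348
ω_p = 89/124 + 3115/3348 = 89/54

89/54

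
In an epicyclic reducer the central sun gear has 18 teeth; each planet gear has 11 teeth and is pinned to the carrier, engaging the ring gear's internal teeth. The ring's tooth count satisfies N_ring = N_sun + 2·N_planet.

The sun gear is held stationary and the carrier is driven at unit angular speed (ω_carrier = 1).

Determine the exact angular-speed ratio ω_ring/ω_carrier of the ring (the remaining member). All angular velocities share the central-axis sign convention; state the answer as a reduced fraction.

N_ring = 18 + 2·11 = 40
18(ω_s−ω_c) = −40(ω_r−ω_c),  ω_s=0, ω_c=1
ω_r = 1 − (18/40)(0−1) = 29/20
ω_r/ω_c = 29/20

29/20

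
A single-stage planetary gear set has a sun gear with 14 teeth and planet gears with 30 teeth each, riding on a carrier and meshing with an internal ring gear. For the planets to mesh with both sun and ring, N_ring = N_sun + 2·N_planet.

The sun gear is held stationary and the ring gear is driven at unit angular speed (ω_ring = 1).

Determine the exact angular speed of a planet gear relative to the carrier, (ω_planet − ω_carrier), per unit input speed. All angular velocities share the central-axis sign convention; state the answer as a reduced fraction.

259/660

N_ring = 14 + 2·30 = 74
14(ω_s−ω_c) = −74(ω_r−ω_c),  ω_s=0, ω_r=1
14(0−ω_c) = −74(1−ω_c)  ⇒  88ω_c = 74  ⇒  ω_c = 37/44
sun–planet: 14·(0−37/44) = −30·(ω_p−ω_c)  ⇒  ω_p−ω_c = −(14/30)·(-37/44) = 259/660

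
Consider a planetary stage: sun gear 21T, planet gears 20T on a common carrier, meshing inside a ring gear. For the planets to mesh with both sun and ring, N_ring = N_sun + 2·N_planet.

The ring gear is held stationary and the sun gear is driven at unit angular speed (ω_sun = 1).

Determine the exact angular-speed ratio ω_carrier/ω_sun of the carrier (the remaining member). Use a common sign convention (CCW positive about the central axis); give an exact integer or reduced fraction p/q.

N_ring = 21 + 2·20 = 61
21(ω_s−ω_c) = −61(ω_r−ω_c),  ω_r=0, ω_s=1
21(1−ω_c) = −61(0−ω_c)  ⇒  82ω_c = 21  ⇒  ω_c = 21/82
ω_c/ω_s = 21/82

21/82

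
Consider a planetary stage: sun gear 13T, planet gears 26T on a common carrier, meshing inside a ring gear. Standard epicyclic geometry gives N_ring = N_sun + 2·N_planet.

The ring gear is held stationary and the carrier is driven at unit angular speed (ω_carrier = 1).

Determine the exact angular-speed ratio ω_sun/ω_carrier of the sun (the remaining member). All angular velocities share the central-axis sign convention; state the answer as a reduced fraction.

N_ring = 13 + 2·26 = 65
13(ω_s−ω_c) = −65(ω_r−ω_c),  ω_r=0, ω_c=1
ω_s = 1 − (65/13)(0−1) = 6
ω_s/ω_c = 6

6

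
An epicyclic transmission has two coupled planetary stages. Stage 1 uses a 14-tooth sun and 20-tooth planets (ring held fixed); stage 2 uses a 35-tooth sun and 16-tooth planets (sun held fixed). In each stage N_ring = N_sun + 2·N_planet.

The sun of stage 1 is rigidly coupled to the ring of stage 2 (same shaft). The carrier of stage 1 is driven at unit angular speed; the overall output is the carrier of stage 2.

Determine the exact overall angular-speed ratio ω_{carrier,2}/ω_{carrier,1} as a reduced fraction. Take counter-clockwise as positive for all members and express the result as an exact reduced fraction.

67/21

Stage 1: N_ring = 14 + 2·20 = 54
Stage 1: 14(ω_s−ω_c) = −54(ω_r−ω_c),  ω_r=0, ω_c=1
Stage 1: ω_s = 1 − (54/14)(0−1) = 34/7
  ⇒ ω_s¹/ω_c¹ = 34/7
Stage 2: N_ring = 35 + 2·16 = 67
Stage 2: 35(ω_s−ω_c) = −67(ω_r−ω_c),  ω_s=0, ω_r=1
Stage 2: 35(0−ω_c) = −67(1−ω_c)  ⇒  102ω_c = 67  ⇒  ω_c = 67/102
  ⇒ ω_c²/ω_r² = 67/102
Coupling ω_r² = ω_s¹ ⇒ overall = 34/7 × 67/102 = 67/21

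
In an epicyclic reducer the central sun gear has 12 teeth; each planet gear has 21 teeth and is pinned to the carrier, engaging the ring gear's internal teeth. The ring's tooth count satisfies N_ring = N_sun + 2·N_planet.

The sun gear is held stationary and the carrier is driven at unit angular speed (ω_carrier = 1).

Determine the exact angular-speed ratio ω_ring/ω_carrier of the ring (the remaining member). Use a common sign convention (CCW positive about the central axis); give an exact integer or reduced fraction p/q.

11/9

N_ring = 12 + 2·21 = 54
12(ω_s−ω_c) = −54(ω_r−ω_c),  ω_s=0, ω_c=1
ω_r = 1 − (12/54)(0−1) = 11/9
ω_r/ω_c = 11/9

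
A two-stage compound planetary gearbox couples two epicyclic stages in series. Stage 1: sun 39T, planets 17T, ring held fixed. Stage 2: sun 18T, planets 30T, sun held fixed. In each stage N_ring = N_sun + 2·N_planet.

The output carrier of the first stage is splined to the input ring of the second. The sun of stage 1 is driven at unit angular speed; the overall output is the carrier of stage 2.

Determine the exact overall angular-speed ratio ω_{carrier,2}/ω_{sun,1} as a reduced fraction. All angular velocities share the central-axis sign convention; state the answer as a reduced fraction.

507/1792

Stage 1: N_ring = 39 + 2·17 = 73
Stage 1: 39(ω_s−ω_c) = −73(ω_r−ω_c),  ω_r=0, ω_s=1
Stage 1: 39(1−ω_c) = −73(0−ω_c)  ⇒  112ω_c = 39  ⇒  ω_c = 39/112
  ⇒ ω_c¹/ω_s¹ = 39/112
Stage 2: N_ring = 18 + 2·30 = 78
Stage 2: 18(ω_s−ω_c) = −78(ω_r−ω_c),  ω_s=0, ω_r=1
Stage 2: 18(0−ω_c) = −78(1−ω_c)  ⇒  96ω_c = 78  ⇒  ω_c = 13/16
  ⇒ ω_c²/ω_r² = 13/16
Coupling ω_r² = ω_c¹ ⇒ overall = 39/112 × 13/16 = 507/1792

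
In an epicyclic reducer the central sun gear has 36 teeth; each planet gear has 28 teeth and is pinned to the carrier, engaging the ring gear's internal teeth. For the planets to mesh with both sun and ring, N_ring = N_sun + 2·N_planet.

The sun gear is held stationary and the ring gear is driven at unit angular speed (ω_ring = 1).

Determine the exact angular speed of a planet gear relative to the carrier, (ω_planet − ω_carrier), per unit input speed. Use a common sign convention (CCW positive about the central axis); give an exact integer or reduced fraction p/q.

207/224

N_ring = 36 + 2·28 = 92
36(ω_s−ω_c) = −92(ω_r−ω_c),  ω_s=0, ω_r=1
36(0−ω_c) = −92(1−ω_c)  ⇒  128ω_c = 92  ⇒  ω_c = 23/32
sun–planet: 36·(0−23/32) = −28·(ω_p−ω_c)  ⇒  ω_p−ω_c = −(36/28)·(-23/32) = 207/224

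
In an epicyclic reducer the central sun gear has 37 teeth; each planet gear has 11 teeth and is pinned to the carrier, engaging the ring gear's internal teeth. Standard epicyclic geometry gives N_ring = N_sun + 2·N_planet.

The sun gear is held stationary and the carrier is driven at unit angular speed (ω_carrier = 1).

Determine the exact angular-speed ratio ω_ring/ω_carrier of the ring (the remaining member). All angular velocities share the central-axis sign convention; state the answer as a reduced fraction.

N_ring = 37 + 2·11 = 59
37(ω_s−ω_c) = −59(ω_r−ω_c),  ω_s=0, ω_c=1
ω_r = 1 − (37/59)(0−1) = 96/59
ω_r/ω_c = 96/59

96/59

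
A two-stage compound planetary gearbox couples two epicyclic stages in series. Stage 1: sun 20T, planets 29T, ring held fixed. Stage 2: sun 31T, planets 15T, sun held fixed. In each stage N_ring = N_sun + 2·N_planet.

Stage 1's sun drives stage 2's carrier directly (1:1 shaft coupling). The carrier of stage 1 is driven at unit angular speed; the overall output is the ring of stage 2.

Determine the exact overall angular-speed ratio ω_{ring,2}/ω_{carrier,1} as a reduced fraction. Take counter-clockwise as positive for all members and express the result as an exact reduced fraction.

Stage 1: N_ring = 20 + 2·29 = 78
Stage 1: 20(ω_s−ω_c) = −78(ω_r−ω_c),  ω_r=0, ω_c=1
Stage 1: ω_s = 1 − (78/20)(0−1) = 49/10
  ⇒ ω_s¹/ω_c¹ = 49/10
Stage 2: N_ring = 31 + 2·15 = 61
Stage 2: 31(ω_s−ω_c) = −61(ω_r−ω_c),  ω_s=0, ω_c=1
Stage 2: ω_r = 1 − (31/61)(0−1) = 92/61
  ⇒ ω_r²/ω_c² = 92/61
Coupling ω_c² = ω_s¹ ⇒ overall = 49/10 × 92/61 = 2254/305

2254/305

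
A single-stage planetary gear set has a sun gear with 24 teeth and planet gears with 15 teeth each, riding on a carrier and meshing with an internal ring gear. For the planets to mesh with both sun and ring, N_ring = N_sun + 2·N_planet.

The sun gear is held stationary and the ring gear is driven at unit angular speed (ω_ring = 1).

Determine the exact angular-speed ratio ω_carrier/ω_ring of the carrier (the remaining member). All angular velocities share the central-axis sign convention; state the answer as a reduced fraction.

9/13

N_ring = 24 + 2·15 = 54
24(ω_s−ω_c) = −54(ω_r−ω_c),  ω_s=0, ω_r=1
24(0−ω_c) = −54(1−ω_c)  ⇒  78ω_c = 54  ⇒  ω_c = 9/13
ω_c/ω_r = 9/13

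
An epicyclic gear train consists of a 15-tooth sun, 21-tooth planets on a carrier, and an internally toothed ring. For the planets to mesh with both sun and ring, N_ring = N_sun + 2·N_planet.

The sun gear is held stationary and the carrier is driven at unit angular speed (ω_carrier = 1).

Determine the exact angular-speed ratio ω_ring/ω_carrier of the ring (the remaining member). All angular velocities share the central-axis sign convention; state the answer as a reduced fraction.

24/19

N_ring = 15 + 2·21 = 57
15(ω_s−ω_c) = −57(ω_r−ω_c),  ω_s=0, ω_c=1
ω_r = 1 − (15/57)(0−1) = 24/19
ω_r/ω_c = 24/19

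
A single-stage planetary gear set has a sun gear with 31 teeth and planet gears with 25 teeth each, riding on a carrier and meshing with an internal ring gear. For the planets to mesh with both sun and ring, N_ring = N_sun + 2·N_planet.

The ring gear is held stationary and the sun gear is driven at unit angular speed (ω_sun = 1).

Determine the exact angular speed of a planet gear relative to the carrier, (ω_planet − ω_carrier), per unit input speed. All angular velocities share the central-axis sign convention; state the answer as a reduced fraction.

N_ring = 31 + 2·25 = 81
31(ω_s−ω_c) = −81(ω_r−ω_c),  ω_r=0, ω_s=1
31(1−ω_c) = −81(0−ω_c)  ⇒  112ω_c = 31  ⇒  ω_c = 31/112
sun–planet: 31·(1−31/112) = −25·(ω_p−ω_c)  ⇒  ω_p−ω_c = −(31/25)·(81/112) = -2511/2800

-2511/2800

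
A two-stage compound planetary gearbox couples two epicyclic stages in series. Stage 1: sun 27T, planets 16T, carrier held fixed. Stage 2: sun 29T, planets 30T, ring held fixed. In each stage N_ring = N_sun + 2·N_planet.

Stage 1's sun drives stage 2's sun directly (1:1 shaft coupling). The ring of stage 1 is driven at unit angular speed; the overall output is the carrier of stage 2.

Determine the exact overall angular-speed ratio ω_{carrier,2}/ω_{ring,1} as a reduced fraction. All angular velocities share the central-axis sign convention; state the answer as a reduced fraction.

Stage 1: N_ring = 27 + 2·16 = 59
Stage 1: 27(ω_s−ω_c) = −59(ω_r−ω_c),  ω_c=0, ω_r=1
Stage 1: ω_s = 0 − (59/27)(1−0) = -59/27
  ⇒ ω_s¹/ω_r¹ = -59/27
Stage 2: N_ring = 29 + 2·30 = 89
Stage 2: 29(ω_s−ω_c) = −89(ω_r−ω_c),  ω_r=0, ω_s=1
Stage 2: 29(1−ω_c) = −89(0−ω_c)  ⇒  118ω_c = 29  ⇒  ω_c = 29/118
  ⇒ ω_c²/ω_s² = 29/118
Coupling ω_s² = ω_s¹ ⇒ overall = -59/27 × 29/118 = -29/54

-29/54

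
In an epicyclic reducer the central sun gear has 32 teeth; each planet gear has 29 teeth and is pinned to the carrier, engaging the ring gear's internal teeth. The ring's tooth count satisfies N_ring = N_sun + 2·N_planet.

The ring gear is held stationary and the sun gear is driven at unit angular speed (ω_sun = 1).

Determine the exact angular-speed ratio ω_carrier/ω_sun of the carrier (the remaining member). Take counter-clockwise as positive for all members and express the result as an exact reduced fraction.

16/61

N_ring = 32 + 2·29 = 90
32(ω_s−ω_c) = −90(ω_r−ω_c),  ω_r=0, ω_s=1
32(1−ω_c) = −90(0−ω_c)  ⇒  122ω_c = 32  ⇒  ω_c = 16/61
ω_c/ω_s = 16/61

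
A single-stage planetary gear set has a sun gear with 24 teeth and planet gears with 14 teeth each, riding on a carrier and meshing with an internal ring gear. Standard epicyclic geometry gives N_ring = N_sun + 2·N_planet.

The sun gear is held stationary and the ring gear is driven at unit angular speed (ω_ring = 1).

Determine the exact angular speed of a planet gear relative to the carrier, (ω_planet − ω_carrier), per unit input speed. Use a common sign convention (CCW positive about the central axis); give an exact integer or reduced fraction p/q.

156/133

N_ring = 24 + 2·14 = 52
24(ω_s−ω_c) = −52(ω_r−ω_c),  ω_s=0, ω_r=1
24(0−ω_c) = −52(1−ω_c)  ⇒  76ω_c = 52  ⇒  ω_c = 13/19
sun–planet: 24·(0−13/19) = −14·(ω_p−ω_c)  ⇒  ω_p−ω_c = −(24/14)·(-13/19) = 156/133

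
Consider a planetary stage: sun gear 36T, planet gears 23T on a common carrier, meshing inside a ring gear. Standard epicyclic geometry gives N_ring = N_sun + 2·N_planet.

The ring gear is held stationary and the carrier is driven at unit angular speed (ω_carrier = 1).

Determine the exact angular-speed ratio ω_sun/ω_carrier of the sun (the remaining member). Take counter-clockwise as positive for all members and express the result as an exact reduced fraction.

N_ring = 36 + 2·23 = 82
36(ω_s−ω_c) = −82(ω_r−ω_c),  ω_r=0, ω_c=1
ω_s = 1 − (82/36)(0−1) = 59/18
ω_s/ω_c = 59/18

59/18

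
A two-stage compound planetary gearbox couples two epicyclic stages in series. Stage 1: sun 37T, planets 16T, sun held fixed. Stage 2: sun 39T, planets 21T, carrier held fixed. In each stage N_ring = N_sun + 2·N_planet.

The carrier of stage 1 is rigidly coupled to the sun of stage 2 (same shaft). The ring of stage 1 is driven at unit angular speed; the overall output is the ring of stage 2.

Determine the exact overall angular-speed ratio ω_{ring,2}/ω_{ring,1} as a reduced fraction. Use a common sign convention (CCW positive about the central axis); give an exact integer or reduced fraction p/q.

-299/954

Stage 1: N_ring = 37 + 2·16 = 69
Stage 1: 37(ω_s−ω_c) = −69(ω_r−ω_c),  ω_s=0, ω_r=1
Stage 1: 37(0−ω_c) = −69(1−ω_c)  ⇒  106ω_c = 69  ⇒  ω_c = 69/106
  ⇒ ω_c¹/ω_r¹ = 69/106
Stage 2: N_ring = 39 + 2·21 = 81
Stage 2: 39(ω_s−ω_c) = −81(ω_r−ω_c),  ω_c=0, ω_s=1
Stage 2: ω_r = 0 − (39/81)(1−0) = -13/27
  ⇒ ω_r²/ω_s² = -13/27
Coupling ω_s² = ω_c¹ ⇒ overall = 69/106 × -13/27 = -299/954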